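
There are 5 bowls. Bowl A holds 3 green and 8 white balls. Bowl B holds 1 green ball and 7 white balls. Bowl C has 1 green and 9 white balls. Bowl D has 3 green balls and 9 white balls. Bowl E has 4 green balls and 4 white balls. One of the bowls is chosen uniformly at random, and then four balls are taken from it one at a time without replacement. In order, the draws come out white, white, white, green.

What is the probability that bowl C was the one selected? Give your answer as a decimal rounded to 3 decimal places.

0.186

For each hypothesis, P(data | H) works out to: P(data | bowl A) = (8/11)(7/10)(6/9)(3/8) = 0.12727; P(data | bowl B) = (7/8)(6/7)(5/6)(1/5) = 0.125; P(data | bowl C) = (9/10)(8/9)(7/8)(1/7) = 0.1; P(data | bowl D) = (9/12)(8/11)(7/10)(3/9) = 0.12727; P(data | bowl E) = (4/8)(3/7)(2/6)(4/5) = 0.057143.
Weighting by the prior gives 1/5 · 0.12727 = 0.025455, 1/5 · 0.125 = 0.025, 1/5 · 0.1 = 0.02, 1/5 · 0.12727 = 0.025455, 1/5 · 0.057143 = 0.011429; summing to 0.10734.
Therefore the posterior P(bowl C | data) = (0.02) / (0.10734) = 0.18633.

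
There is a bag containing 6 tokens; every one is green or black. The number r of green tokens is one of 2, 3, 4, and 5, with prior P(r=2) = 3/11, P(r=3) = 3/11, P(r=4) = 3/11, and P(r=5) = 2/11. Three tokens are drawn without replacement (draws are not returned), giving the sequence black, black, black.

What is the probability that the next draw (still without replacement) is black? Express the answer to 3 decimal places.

The likelihood of the observed sequence under each hypothesis: P(data | r = 2) = (4/6)(3/5)(2/4) = 1/5; P(data | r = 3) = (3/6)(2/5)(1/4) = 1/20; P(data | r = 4) = (2/6)(1/5)(0/4) = 0; P(data | r = 5) = (1/6)(0/5) = 0.
The prior-weighted likelihoods are 3/11 · 1/5 = 3/55, 3/11 · 1/20 = 3/220, 3/11 · 0 = 0, 2/11 · 0 = 0; with total 3/44.
Normalising, the posterior is P(r = 2 | data) = 4/5, P(r = 3 | data) = 1/5, P(r = 4 | data) = 0, P(r = 5 | data) = 0.
The predictive probability is P(black next | data) = (1/3)(4/5) + (0)(1/5) = 4/15.

0.267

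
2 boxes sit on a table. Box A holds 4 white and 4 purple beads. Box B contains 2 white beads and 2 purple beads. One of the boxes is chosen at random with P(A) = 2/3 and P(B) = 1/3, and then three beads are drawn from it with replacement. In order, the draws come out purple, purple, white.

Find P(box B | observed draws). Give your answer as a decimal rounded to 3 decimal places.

Compute the likelihood of the observed sequence for each case: P(data | box A) = (4/8)(4/8)(4/8) = 1/8; P(data | box B) = (2/4)(2/4)(2/4) = 1/8.
Multiplying each by its prior: 2/3 · 1/8 = 1/12, 1/3 · 1/8 = 1/24; with total 1/8.
By Bayes' rule, P(box B | data) = (1/24) / (1/8) = 1/3.

0.333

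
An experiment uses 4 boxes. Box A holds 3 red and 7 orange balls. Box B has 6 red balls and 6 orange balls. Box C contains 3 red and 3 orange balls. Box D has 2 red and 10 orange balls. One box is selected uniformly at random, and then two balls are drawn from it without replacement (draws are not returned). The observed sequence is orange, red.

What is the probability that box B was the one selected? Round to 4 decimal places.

0.2848

Under each hypothesis, the probability of the observed sequence is: P(data | box A) = (7/10)(3/9) = 7/30; P(data | box B) = (6/12)(6/11) = 3/11; P(data | box C) = (3/6)(3/5) = 3/10; P(data | box D) = (10/12)(2/11) = 5/33.
Weighting by the prior gives 1/4 · 7/30 = 7/120, 1/4 · 3/11 = 3/44, 1/4 · 3/10 = 3/40, 1/4 · 5/33 = 5/132; summing to 79/330.
Therefore the posterior P(box B | data) = (3/44) / (79/330) = 45/158.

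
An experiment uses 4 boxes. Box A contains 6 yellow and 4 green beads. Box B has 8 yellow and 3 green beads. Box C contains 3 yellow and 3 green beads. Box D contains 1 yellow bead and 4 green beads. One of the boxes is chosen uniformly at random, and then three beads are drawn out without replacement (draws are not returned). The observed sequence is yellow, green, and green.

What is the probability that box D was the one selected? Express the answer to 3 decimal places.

0.401

Under each hypothesis, the probability of the observed sequence is: P(data | box A) = (6/10)(4/9)(3/8) = 0.1; P(data | box B) = (8/11)(3/10)(2/9) = 0.048485; P(data | box C) = (3/6)(3/5)(2/4) = 0.15; P(data | box D) = (1/5)(4/4)(3/3) = 0.2.
Multiplying each by its prior: 1/4 · 0.1 = 0.025, 1/4 · 0.048485 = 0.012121, 1/4 · 0.15 = 0.0375, 1/4 · 0.2 = 0.05; summing to 0.12462.
Therefore the posterior P(box D | data) = (0.05) / (0.12462) = 0.40122.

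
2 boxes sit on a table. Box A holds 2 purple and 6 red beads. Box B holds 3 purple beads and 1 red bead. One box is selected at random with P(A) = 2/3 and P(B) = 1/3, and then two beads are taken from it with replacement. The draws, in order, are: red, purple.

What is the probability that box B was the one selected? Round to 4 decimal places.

Compute the likelihood of the observed sequence for each case: P(data | box A) = (6/8)(2/8) = 3/16; P(data | box B) = (1/4)(3/4) = 3/16.
Weighting by the prior gives 2/3 · 3/16 = 1/8, 1/3 · 3/16 = 1/16; these sum to 3/16.
So P(box B | data) = (1/16) / (3/16) = 1/3.

0.3333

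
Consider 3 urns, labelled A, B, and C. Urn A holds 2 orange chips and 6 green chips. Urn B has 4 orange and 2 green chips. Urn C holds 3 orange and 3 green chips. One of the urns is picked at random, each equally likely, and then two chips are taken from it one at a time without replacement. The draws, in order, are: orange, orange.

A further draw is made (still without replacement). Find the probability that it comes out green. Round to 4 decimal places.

The likelihood of the observed sequence under each hypothesis: P(data | urn A) = (2/8)(1/7) = 1/28; P(data | urn B) = (4/6)(3/5) = 2/5; P(data | urn C) = (3/6)(2/5) = 1/5.
Multiplying each by its prior: 1/3 · 1/28 = 1/84, 1/3 · 2/5 = 2/15, 1/3 · 1/5 = 1/15; these sum to 89/420.
Dividing through by the total gives posterior P(urn A | data) = 5/89, P(urn B | data) = 56/89, P(urn C | data) = 28/89.
Averaging over the posterior, P(green next | data) = (1)(5/89) + (1/2)(56/89) + (3/4)(28/89) = 54/89.

0.6067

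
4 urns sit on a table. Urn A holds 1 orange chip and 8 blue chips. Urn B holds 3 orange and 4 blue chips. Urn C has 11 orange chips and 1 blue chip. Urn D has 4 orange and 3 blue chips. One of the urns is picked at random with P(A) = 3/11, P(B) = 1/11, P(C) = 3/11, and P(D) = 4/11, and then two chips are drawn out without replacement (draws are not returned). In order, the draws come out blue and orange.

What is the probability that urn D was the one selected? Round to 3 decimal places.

0.568

For each hypothesis, P(data | H) works out to: P(data | urn A) = (8/9)(1/8) = 1/9; P(data | urn B) = (4/7)(3/6) = 2/7; P(data | urn C) = (1/12)(11/11) = 1/12; P(data | urn D) = (3/7)(4/6) = 2/7.
Multiplying each by its prior: 3/11 · 1/9 = 1/33, 1/11 · 2/7 = 2/77, 3/11 · 1/12 = 1/44, 4/11 · 2/7 = 8/77; summing to 169/924.
By Bayes' rule, P(urn D | data) = (8/77) / (169/924) = 96/169.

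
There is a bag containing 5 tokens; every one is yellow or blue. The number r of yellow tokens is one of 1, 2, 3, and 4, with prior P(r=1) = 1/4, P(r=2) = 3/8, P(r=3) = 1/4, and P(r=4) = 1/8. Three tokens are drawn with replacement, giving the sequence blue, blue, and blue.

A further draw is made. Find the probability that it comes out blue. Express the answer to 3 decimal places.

Compute the likelihood of the observed sequence for each case: P(data | r = 1) = (4/5)(4/5)(4/5) = 64/125; P(data | r = 2) = (3/5)(3/5)(3/5) = 27/125; P(data | r = 3) = (2/5)(2/5)(2/5) = 8/125; P(data | r = 4) = (1/5)(1/5)(1/5) = 1/125.
Weighting by the prior gives 1/4 · 64/125 = 16/125, 3/8 · 27/125 = 81/1000, 1/4 · 8/125 = 2/125, 1/8 · 1/125 = 1/1000; with total 113/500.
Normalising, the posterior is P(r = 1 | data) = 64/113, P(r = 2 | data) = 81/226, P(r = 3 | data) = 8/113, P(r = 4 | data) = 1/226.
So P(blue next | data) = Σ P(blue next | H) P(H | data) = (4/5)(64/113) + (3/5)(81/226) + (2/5)(8/113) + (1/5)(1/226) = 394/565.

0.697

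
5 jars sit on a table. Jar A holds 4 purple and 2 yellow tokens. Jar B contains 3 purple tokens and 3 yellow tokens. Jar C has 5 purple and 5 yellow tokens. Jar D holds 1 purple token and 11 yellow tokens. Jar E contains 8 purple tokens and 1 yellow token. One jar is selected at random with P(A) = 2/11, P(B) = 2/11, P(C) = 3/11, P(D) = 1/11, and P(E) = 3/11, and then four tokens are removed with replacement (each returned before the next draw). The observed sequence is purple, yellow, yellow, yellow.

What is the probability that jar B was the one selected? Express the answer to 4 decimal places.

0.2909

Compute the likelihood of the observed sequence for each case: P(data | jar A) = (4/6)(2/6)(2/6)(2/6) = 0.024691; P(data | jar B) = (3/6)(3/6)(3/6)(3/6) = 0.0625; P(data | jar C) = (5/10)(5/10)(5/10)(5/10) = 0.0625; P(data | jar D) = (1/12)(11/12)(11/12)(11/12) = 0.064188; P(data | jar E) = (8/9)(1/9)(1/9)(1/9) = 0.0012193.
Weighting by the prior gives 2/11 · 0.024691 = 0.0044893, 2/11 · 0.0625 = 0.011364, 3/11 · 0.0625 = 0.017045, 1/11 · 0.064188 = 0.0058353, 3/11 · 0.0012193 = 0.00033254; these sum to 0.039066.
So P(jar B | data) = (0.011364) / (0.039066) = 0.29088.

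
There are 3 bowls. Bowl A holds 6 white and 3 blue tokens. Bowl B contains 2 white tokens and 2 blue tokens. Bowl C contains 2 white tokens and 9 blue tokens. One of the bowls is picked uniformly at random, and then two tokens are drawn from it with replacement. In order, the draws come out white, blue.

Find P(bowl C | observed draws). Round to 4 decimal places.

0.2396

For each hypothesis, P(data | H) works out to: P(data | bowl A) = (6/9)(3/9) = 0.22222; P(data | bowl B) = (2/4)(2/4) = 0.25; P(data | bowl C) = (2/11)(9/11) = 0.14876.
Weighting by the prior gives 1/3 · 0.22222 = 0.074074, 1/3 · 0.25 = 0.083333, 1/3 · 0.14876 = 0.049587; these sum to 0.20699.
Therefore the posterior P(bowl C | data) = (0.049587) / (0.20699) = 0.23956.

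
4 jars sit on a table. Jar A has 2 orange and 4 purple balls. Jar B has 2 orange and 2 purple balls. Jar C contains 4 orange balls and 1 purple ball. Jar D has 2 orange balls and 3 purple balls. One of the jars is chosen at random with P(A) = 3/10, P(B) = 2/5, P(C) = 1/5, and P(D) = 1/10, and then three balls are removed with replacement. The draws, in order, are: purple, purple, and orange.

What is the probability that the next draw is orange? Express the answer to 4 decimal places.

For each hypothesis, P(data | H) works out to: P(data | jar A) = (4/6)(4/6)(2/6) = 0.14815; P(data | jar B) = (2/4)(2/4)(2/4) = 0.125; P(data | jar C) = (1/5)(1/5)(4/5) = 0.032; P(data | jar D) = (3/5)(3/5)(2/5) = 0.144.
The prior-weighted likelihoods are 3/10 · 0.14815 = 0.044444, 2/5 · 0.125 = 0.05, 1/5 · 0.032 = 0.0064, 1/10 · 0.144 = 0.0144; with total 0.11524.
Dividing through by the total gives posterior P(jar A | data) = 0.38565, P(jar B | data) = 0.43386, P(jar C | data) = 0.055534, P(jar D | data) = 0.12495.
Averaging over the posterior, P(orange next | data) = (1/3)(0.38565) + (1/2)(0.43386) + (4/5)(0.055534) + (2/5)(0.12495) = 0.43989.

0.4399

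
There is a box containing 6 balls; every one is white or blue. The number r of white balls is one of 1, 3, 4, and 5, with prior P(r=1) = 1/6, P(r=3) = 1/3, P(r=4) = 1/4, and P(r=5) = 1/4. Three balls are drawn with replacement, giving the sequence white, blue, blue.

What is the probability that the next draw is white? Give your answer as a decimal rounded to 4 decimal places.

Compute the likelihood of the observed sequence for each case: P(data | r = 1) = (1/6)(5/6)(5/6) = 0.11574; P(data | r = 3) = (3/6)(3/6)(3/6) = 0.125; P(data | r = 4) = (4/6)(2/6)(2/6) = 0.074074; P(data | r = 5) = (5/6)(1/6)(1/6) = 0.023148.
Weighting by the prior gives 1/6 · 0.11574 = 0.01929, 1/3 · 0.125 = 0.041667, 1/4 · 0.074074 = 0.018519, 1/4 · 0.023148 = 0.005787; summing to 0.085262.
Normalising, the posterior is P(r = 1 | data) = 0.22624, P(r = 3 | data) = 0.48869, P(r = 4 | data) = 0.21719, P(r = 5 | data) = 0.067873.
The predictive probability is P(white next | data) = (1/6)(0.22624) + (1/2)(0.48869) + (2/3)(0.21719) + (5/6)(0.067873) = 0.48341.

0.4834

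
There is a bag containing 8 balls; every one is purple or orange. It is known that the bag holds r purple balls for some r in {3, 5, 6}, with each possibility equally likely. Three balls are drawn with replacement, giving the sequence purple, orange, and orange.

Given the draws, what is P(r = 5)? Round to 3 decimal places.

0.313

The likelihood of the observed sequence under each hypothesis: P(data | r = 3) = (3/8)(5/8)(5/8) = 75/512; P(data | r = 5) = (5/8)(3/8)(3/8) = 45/512; P(data | r = 6) = (6/8)(2/8)(2/8) = 3/64.
Multiplying each by its prior: 1/3 · 75/512 = 25/512, 1/3 · 45/512 = 15/512, 1/3 · 3/64 = 1/64; these sum to 3/32.
By Bayes' rule, P(r = 5 | data) = (15/512) / (3/32) = 5/16.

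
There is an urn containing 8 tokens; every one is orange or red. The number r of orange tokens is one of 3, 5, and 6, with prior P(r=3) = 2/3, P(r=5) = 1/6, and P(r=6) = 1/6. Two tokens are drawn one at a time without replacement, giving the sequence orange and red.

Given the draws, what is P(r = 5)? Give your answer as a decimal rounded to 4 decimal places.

Under each hypothesis, the probability of the observed sequence is: P(data | r = 3) = (3/8)(5/7) = 15/56; P(data | r = 5) = (5/8)(3/7) = 15/56; P(data | r = 6) = (6/8)(2/7) = 3/14.
The prior-weighted likelihoods are 2/3 · 15/56 = 5/28, 1/6 · 15/56 = 5/112, 1/6 · 3/14 = 1/28; these sum to 29/112.
Therefore the posterior P(r = 5 | data) = (5/112) / (29/112) = 5/29.

0.1724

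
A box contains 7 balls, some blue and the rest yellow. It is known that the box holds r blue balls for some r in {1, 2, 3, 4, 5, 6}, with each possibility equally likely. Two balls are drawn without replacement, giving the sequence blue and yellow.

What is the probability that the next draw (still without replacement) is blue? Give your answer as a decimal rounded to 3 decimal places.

Compute the likelihood of the observed sequence for each case: P(data | r = 1) = (1/7)(6/6) = 1/7; P(data | r = 2) = (2/7)(5/6) = 5/21; P(data | r = 3) = (3/7)(4/6) = 2/7; P(data | r = 4) = (4/7)(3/6) = 2/7; P(data | r = 5) = (5/7)(2/6) = 5/21; P(data | r = 6) = (6/7)(1/6) = 1/7.
Weighting by the prior gives 1/6 · 1/7 = 1/42, 1/6 · 5/21 = 5/126, 1/6 · 2/7 = 1/21, 1/6 · 2/7 = 1/21, 1/6 · 5/21 = 5/126, 1/6 · 1/7 = 1/42; summing to 2/9.
Dividing through by the total gives posterior P(r = 1 | data) = 3/28, P(r = 2 | data) = 5/28, P(r = 3 | data) = 3/14, P(r = 4 | data) = 3/14, P(r = 5 | data) = 5/28, P(r = 6 | data) = 3/28.
So P(blue next | data) = Σ P(blue next | H) P(H | data) = (0)(3/28) + (1/5)(5/28) + (2/5)(3/14) + (3/5)(3/14) + (4/5)(5/28) + (1)(3/28) = 1/2.

0.500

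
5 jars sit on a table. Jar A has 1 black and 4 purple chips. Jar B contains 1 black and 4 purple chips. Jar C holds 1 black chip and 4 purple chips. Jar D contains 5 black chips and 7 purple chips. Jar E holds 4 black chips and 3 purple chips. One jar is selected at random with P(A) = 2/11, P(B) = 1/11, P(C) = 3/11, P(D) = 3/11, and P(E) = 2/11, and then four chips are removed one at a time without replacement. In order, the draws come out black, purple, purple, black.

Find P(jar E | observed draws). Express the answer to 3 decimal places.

0.447

Compute the likelihood of the observed sequence for each case: P(data | jar A) = (1/5)(4/4)(3/3)(0/2) = 0; P(data | jar B) = (1/5)(4/4)(3/3)(0/2) = 0; P(data | jar C) = (1/5)(4/4)(3/3)(0/2) = 0; P(data | jar D) = (5/12)(7/11)(6/10)(4/9) = 0.070707; P(data | jar E) = (4/7)(3/6)(2/5)(3/4) = 0.085714.
Weighting by the prior gives 2/11 · 0 = 0, 1/11 · 0 = 0, 3/11 · 0 = 0, 3/11 · 0.070707 = 0.019284, 2/11 · 0.085714 = 0.015584; with total 0.034868.
By Bayes' rule, P(jar E | data) = (0.015584) / (0.034868) = 0.44695.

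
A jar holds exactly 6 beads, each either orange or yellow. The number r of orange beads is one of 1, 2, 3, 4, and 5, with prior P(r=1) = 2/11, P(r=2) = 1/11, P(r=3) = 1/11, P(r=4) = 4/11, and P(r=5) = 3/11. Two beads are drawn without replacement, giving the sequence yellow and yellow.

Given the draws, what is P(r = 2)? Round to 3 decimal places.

0.182

The likelihood of the observed sequence under each hypothesis: P(data | r = 1) = (5/6)(4/5) = 2/3; P(data | r = 2) = (4/6)(3/5) = 2/5; P(data | r = 3) = (3/6)(2/5) = 1/5; P(data | r = 4) = (2/6)(1/5) = 1/15; P(data | r = 5) = (1/6)(0/5) = 0.
Multiplying each by its prior: 2/11 · 2/3 = 4/33, 1/11 · 2/5 = 2/55, 1/11 · 1/5 = 1/55, 4/11 · 1/15 = 4/165, 3/11 · 0 = 0; summing to 1/5.
So P(r = 2 | data) = (2/55) / (1/5) = 2/11.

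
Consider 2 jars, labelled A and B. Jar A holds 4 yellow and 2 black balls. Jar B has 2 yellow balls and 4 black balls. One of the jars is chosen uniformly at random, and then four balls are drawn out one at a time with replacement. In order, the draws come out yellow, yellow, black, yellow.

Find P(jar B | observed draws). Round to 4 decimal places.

0.2000

The likelihood of the observed sequence under each hypothesis: P(data | jar A) = (4/6)(4/6)(2/6)(4/6) = 8/81; P(data | jar B) = (2/6)(2/6)(4/6)(2/6) = 2/81.
Multiplying each by its prior: 1/2 · 8/81 = 4/81, 1/2 · 2/81 = 1/81; summing to 5/81.
Hence P(jar B | data) = (1/81) / (5/81) = 1/5.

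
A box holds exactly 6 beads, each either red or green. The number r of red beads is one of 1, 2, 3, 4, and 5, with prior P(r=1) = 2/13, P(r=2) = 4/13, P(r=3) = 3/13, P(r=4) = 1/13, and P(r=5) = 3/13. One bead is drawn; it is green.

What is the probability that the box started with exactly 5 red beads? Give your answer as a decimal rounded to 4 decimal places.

0.0750

For each hypothesis, P(data | H) works out to: P(data | r = 1) = (5/6) = 5/6; P(data | r = 2) = (4/6) = 2/3; P(data | r = 3) = (3/6) = 1/2; P(data | r = 4) = (2/6) = 1/3; P(data | r = 5) = (1/6) = 1/6.
The prior-weighted likelihoods are 2/13 · 5/6 = 5/39, 4/13 · 2/3 = 8/39, 3/13 · 1/2 = 3/26, 1/13 · 1/3 = 1/39, 3/13 · 1/6 = 1/26; with total 20/39.
So P(r = 5 | data) = (1/26) / (20/39) = 3/40.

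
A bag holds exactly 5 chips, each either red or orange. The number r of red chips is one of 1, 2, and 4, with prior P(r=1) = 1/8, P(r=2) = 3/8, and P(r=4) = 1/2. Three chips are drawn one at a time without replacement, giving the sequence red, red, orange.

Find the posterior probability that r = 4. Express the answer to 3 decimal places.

For each hypothesis, P(data | H) works out to: P(data | r = 1) = (1/5)(0/4) = 0; P(data | r = 2) = (2/5)(1/4)(3/3) = 1/10; P(data | r = 4) = (4/5)(3/4)(1/3) = 1/5.
Multiplying each by its prior: 1/8 · 0 = 0, 3/8 · 1/10 = 3/80, 1/2 · 1/5 = 1/10; with total 11/80.
Therefore the posterior P(r = 4 | data) = (1/10) / (11/80) = 8/11.

0.727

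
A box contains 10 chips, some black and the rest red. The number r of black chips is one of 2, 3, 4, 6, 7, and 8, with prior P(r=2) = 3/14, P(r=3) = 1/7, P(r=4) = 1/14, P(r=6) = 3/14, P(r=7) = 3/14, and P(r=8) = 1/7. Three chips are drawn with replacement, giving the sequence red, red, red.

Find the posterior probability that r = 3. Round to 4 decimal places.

0.2516

For each hypothesis, P(data | H) works out to: P(data | r = 2) = (8/10)(8/10)(8/10) = 0.512; P(data | r = 3) = (7/10)(7/10)(7/10) = 0.343; P(data | r = 4) = (6/10)(6/10)(6/10) = 0.216; P(data | r = 6) = (4/10)(4/10)(4/10) = 0.064; P(data | r = 7) = (3/10)(3/10)(3/10) = 0.027; P(data | r = 8) = (2/10)(2/10)(2/10) = 0.008.
Multiplying each by its prior: 3/14 · 0.512 = 0.10971, 1/7 · 0.343 = 0.049, 1/14 · 0.216 = 0.015429, 3/14 · 0.064 = 0.013714, 3/14 · 0.027 = 0.0057857, 1/7 · 0.008 = 0.0011429; these sum to 0.19479.
Hence P(r = 3 | data) = (0.049) / (0.19479) = 0.25156.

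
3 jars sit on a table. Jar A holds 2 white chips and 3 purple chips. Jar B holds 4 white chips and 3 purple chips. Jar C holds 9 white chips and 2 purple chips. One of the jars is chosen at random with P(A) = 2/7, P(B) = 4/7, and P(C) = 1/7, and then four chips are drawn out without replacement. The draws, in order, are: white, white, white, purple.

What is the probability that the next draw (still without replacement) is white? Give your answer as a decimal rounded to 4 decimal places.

0.4751

For each hypothesis, P(data | H) works out to: P(data | jar A) = (2/5)(1/4)(0/3) = 0; P(data | jar B) = (4/7)(3/6)(2/5)(3/4) = 0.085714; P(data | jar C) = (9/11)(8/10)(7/9)(2/8) = 0.12727.
Multiplying each by its prior: 2/7 · 0 = 0, 4/7 · 0.085714 = 0.04898, 1/7 · 0.12727 = 0.018182; with total 0.067161.
The posterior is then P(jar A | data) = 0, P(jar B | data) = 0.72928, P(jar C | data) = 0.27072.
So P(white next | data) = Σ P(white next | H) P(H | data) = (1/3)(0.72928) + (6/7)(0.27072) = 0.47514.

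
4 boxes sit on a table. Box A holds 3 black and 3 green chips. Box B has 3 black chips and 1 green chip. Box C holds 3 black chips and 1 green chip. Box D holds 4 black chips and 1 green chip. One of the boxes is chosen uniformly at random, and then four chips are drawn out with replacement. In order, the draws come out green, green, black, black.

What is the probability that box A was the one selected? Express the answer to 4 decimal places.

0.3945

For each hypothesis, P(data | H) works out to: P(data | box A) = (3/6)(3/6)(3/6)(3/6) = 0.0625; P(data | box B) = (1/4)(1/4)(3/4)(3/4) = 0.035156; P(data | box C) = (1/4)(1/4)(3/4)(3/4) = 0.035156; P(data | box D) = (1/5)(1/5)(4/5)(4/5) = 0.0256.
The prior-weighted likelihoods are 1/4 · 0.0625 = 0.015625, 1/4 · 0.035156 = 0.0087891, 1/4 · 0.035156 = 0.0087891, 1/4 · 0.0256 = 0.0064; with total 0.039603.
By Bayes' rule, P(box A | data) = (0.015625) / (0.039603) = 0.39454.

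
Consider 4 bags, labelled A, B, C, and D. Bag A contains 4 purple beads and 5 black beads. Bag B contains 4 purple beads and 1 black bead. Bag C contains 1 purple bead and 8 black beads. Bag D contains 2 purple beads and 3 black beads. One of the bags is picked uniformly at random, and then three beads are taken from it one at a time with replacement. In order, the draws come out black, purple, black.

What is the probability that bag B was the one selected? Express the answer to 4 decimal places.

Compute the likelihood of the observed sequence for each case: P(data | bag A) = (5/9)(4/9)(5/9) = 0.13717; P(data | bag B) = (1/5)(4/5)(1/5) = 0.032; P(data | bag C) = (8/9)(1/9)(8/9) = 0.087791; P(data | bag D) = (3/5)(2/5)(3/5) = 0.144.
Weighting by the prior gives 1/4 · 0.13717 = 0.034294, 1/4 · 0.032 = 0.008, 1/4 · 0.087791 = 0.021948, 1/4 · 0.144 = 0.036; with total 0.10024.
Hence P(bag B | data) = (0.008) / (0.10024) = 0.079807.

0.0798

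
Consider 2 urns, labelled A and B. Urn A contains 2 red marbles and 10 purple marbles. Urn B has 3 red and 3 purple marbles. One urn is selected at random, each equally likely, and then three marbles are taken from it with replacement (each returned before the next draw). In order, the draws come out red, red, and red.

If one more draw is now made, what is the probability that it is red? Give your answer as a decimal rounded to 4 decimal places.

0.4881

The likelihood of the observed sequence under each hypothesis: P(data | urn A) = (2/12)(2/12)(2/12) = 1/216; P(data | urn B) = (3/6)(3/6)(3/6) = 1/8.
Multiplying each by its prior: 1/2 · 1/216 = 1/432, 1/2 · 1/8 = 1/16; summing to 7/108.
The posterior is then P(urn A | data) = 1/28, P(urn B | data) = 27/28.
So P(red next | data) = Σ P(red next | H) P(H | data) = (1/6)(1/28) + (1/2)(27/28) = 41/84.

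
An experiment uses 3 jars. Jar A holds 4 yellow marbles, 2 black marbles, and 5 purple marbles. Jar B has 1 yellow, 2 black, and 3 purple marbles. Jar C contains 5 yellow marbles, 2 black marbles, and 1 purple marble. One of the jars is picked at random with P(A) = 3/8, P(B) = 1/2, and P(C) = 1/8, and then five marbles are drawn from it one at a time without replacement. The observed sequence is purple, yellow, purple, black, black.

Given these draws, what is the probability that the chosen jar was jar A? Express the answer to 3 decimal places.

For each hypothesis, P(data | H) works out to: P(data | jar A) = (5/11)(4/10)(4/9)(2/8)(1/7) = 0.002886; P(data | jar B) = (3/6)(1/5)(2/4)(2/3)(1/2) = 0.016667; P(data | jar C) = (1/8)(5/7)(0/6) = 0.
The prior-weighted likelihoods are 3/8 · 0.002886 = 0.0010823, 1/2 · 0.016667 = 0.0083333, 1/8 · 0 = 0; these sum to 0.0094156.
So P(jar A | data) = (0.0010823) / (0.0094156) = 0.11494.

0.115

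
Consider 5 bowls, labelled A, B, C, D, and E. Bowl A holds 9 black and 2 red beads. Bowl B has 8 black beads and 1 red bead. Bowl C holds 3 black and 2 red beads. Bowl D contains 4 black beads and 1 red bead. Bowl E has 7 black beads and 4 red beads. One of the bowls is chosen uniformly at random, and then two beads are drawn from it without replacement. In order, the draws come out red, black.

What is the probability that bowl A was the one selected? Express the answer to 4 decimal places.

Under each hypothesis, the probability of the observed sequence is: P(data | bowl A) = (2/11)(9/10) = 0.16364; P(data | bowl B) = (1/9)(8/8) = 0.11111; P(data | bowl C) = (2/5)(3/4) = 0.3; P(data | bowl D) = (1/5)(4/4) = 0.2; P(data | bowl E) = (4/11)(7/10) = 0.25455.
Weighting by the prior gives 1/5 · 0.16364 = 0.032727, 1/5 · 0.11111 = 0.022222, 1/5 · 0.3 = 0.06, 1/5 · 0.2 = 0.04, 1/5 · 0.25455 = 0.050909; summing to 0.20586.
Therefore the posterior P(bowl A | data) = (0.032727) / (0.20586) = 0.15898.

0.1590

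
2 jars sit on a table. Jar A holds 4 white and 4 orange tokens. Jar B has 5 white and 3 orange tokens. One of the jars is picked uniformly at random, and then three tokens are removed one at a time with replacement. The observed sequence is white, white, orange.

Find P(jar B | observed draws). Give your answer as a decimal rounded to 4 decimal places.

The likelihood of the observed sequence under each hypothesis: P(data | jar A) = (4/8)(4/8)(4/8) = 0.125; P(data | jar B) = (5/8)(5/8)(3/8) = 0.14648.
Weighting by the prior gives 1/2 · 0.125 = 0.0625, 1/2 · 0.14648 = 0.073242; these sum to 0.13574.
Hence P(jar B | data) = (0.073242) / (0.13574) = 0.53957.

0.5396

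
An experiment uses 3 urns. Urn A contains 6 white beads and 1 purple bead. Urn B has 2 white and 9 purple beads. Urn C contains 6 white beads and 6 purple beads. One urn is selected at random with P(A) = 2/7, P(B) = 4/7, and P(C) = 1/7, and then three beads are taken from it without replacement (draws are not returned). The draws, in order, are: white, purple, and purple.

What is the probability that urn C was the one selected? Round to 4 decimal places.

Under each hypothesis, the probability of the observed sequence is: P(data | urn A) = (6/7)(1/6)(0/5) = 0; P(data | urn B) = (2/11)(9/10)(8/9) = 8/55; P(data | urn C) = (6/12)(6/11)(5/10) = 3/22.
Multiplying each by its prior: 2/7 · 0 = 0, 4/7 · 8/55 = 32/385, 1/7 · 3/22 = 3/154; with total 79/770.
So P(urn C | data) = (3/154) / (79/770) = 15/79.

0.1899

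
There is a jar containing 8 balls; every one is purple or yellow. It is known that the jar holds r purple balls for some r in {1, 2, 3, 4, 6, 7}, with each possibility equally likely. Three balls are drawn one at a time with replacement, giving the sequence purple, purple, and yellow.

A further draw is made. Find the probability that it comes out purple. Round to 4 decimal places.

Under each hypothesis, the probability of the observed sequence is: P(data | r = 1) = (1/8)(1/8)(7/8) = 0.013672; P(data | r = 2) = (2/8)(2/8)(6/8) = 0.046875; P(data | r = 3) = (3/8)(3/8)(5/8) = 0.087891; P(data | r = 4) = (4/8)(4/8)(4/8) = 0.125; P(data | r = 6) = (6/8)(6/8)(2/8) = 0.14062; P(data | r = 7) = (7/8)(7/8)(1/8) = 0.095703.
The prior-weighted likelihoods are 1/6 · 0.013672 = 0.0022786, 1/6 · 0.046875 = 0.0078125, 1/6 · 0.087891 = 0.014648, 1/6 · 0.125 = 0.020833, 1/6 · 0.14062 = 0.023438, 1/6 · 0.095703 = 0.015951; these sum to 0.084961.
The posterior is then P(r = 1 | data) = 0.02682, P(r = 2 | data) = 0.091954, P(r = 3 | data) = 0.17241, P(r = 4 | data) = 0.24521, P(r = 6 | data) = 0.27586, P(r = 7 | data) = 0.18774.
So P(purple next | data) = Σ P(purple next | H) P(H | data) = (1/8)(0.02682) + (1/4)(0.091954) + (3/8)(0.17241) + (1/2)(0.24521) + (3/4)(0.27586) + (7/8)(0.18774) = 0.58477.

0.5848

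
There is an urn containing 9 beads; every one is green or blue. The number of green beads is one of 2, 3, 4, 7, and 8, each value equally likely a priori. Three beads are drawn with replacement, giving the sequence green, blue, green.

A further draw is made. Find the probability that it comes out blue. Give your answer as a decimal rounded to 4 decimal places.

0.4047

Under each hypothesis, the probability of the observed sequence is: P(data | r = 2) = (2/9)(7/9)(2/9) = 0.038409; P(data | r = 3) = (3/9)(6/9)(3/9) = 0.074074; P(data | r = 4) = (4/9)(5/9)(4/9) = 0.10974; P(data | r = 7) = (7/9)(2/9)(7/9) = 0.13443; P(data | r = 8) = (8/9)(1/9)(8/9) = 0.087791.
Weighting by the prior gives 1/5 · 0.038409 = 0.0076818, 1/5 · 0.074074 = 0.014815, 1/5 · 0.10974 = 0.021948, 1/5 · 0.13443 = 0.026886, 1/5 · 0.087791 = 0.017558; summing to 0.088889.
The posterior is then P(r = 2 | data) = 0.08642, P(r = 3 | data) = 0.16667, P(r = 4 | data) = 0.24691, P(r = 7 | data) = 0.30247, P(r = 8 | data) = 0.19753.
So P(blue next | data) = Σ P(blue next | H) P(H | data) = (7/9)(0.08642) + (2/3)(0.16667) + (5/9)(0.24691) + (2/9)(0.30247) + (1/9)(0.19753) = 0.40466.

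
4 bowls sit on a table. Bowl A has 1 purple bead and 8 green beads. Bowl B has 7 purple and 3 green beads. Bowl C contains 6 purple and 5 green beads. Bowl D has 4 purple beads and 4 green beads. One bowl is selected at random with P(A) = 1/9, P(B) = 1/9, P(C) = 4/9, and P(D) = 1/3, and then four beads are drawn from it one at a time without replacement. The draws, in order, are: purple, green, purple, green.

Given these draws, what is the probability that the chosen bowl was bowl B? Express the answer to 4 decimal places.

0.0819

Compute the likelihood of the observed sequence for each case: P(data | bowl A) = (1/9)(8/8)(0/7) = 0; P(data | bowl B) = (7/10)(3/9)(6/8)(2/7) = 0.05; P(data | bowl C) = (6/11)(5/10)(5/9)(4/8) = 0.075758; P(data | bowl D) = (4/8)(4/7)(3/6)(3/5) = 0.085714.
Multiplying each by its prior: 1/9 · 0 = 0, 1/9 · 0.05 = 0.0055556, 4/9 · 0.075758 = 0.03367, 1/3 · 0.085714 = 0.028571; summing to 0.067797.
Hence P(bowl B | data) = (0.0055556) / (0.067797) = 0.081944.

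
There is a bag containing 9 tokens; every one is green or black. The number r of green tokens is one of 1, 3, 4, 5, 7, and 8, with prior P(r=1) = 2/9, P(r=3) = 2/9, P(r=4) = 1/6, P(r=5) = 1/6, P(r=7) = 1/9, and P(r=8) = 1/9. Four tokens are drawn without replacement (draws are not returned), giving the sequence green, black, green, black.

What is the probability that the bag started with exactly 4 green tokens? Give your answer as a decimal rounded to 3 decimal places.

0.309

The likelihood of the observed sequence under each hypothesis: P(data | r = 1) = (1/9)(8/8)(0/7) = 0; P(data | r = 3) = (3/9)(6/8)(2/7)(5/6) = 0.059524; P(data | r = 4) = (4/9)(5/8)(3/7)(4/6) = 0.079365; P(data | r = 5) = (5/9)(4/8)(4/7)(3/6) = 0.079365; P(data | r = 7) = (7/9)(2/8)(6/7)(1/6) = 0.027778; P(data | r = 8) = (8/9)(1/8)(7/7)(0/6) = 0.
The prior-weighted likelihoods are 2/9 · 0 = 0, 2/9 · 0.059524 = 0.013228, 1/6 · 0.079365 = 0.013228, 1/6 · 0.079365 = 0.013228, 1/9 · 0.027778 = 0.0030864, 1/9 · 0 = 0; these sum to 0.042769.
So P(r = 4 | data) = (0.013228) / (0.042769) = 0.30928.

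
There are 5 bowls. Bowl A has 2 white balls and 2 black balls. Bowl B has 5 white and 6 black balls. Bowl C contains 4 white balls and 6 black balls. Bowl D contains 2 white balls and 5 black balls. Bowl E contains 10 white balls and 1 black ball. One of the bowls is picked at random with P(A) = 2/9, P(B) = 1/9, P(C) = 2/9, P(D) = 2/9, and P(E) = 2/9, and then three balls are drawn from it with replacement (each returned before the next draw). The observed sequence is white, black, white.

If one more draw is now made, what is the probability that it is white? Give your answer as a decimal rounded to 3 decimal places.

Compute the likelihood of the observed sequence for each case: P(data | bowl A) = (2/4)(2/4)(2/4) = 0.125; P(data | bowl B) = (5/11)(6/11)(5/11) = 0.1127; P(data | bowl C) = (4/10)(6/10)(4/10) = 0.096; P(data | bowl D) = (2/7)(5/7)(2/7) = 0.058309; P(data | bowl E) = (10/11)(1/11)(10/11) = 0.075131.
Weighting by the prior gives 2/9 · 0.125 = 0.027778, 1/9 · 0.1127 = 0.012522, 2/9 · 0.096 = 0.021333, 2/9 · 0.058309 = 0.012958, 2/9 · 0.075131 = 0.016696; with total 0.091286.
Normalising, the posterior is P(bowl A | data) = 0.30429, P(bowl B | data) = 0.13717, P(bowl C | data) = 0.2337, P(bowl D | data) = 0.14194, P(bowl E | data) = 0.1829.
So P(white next | data) = Σ P(white next | H) P(H | data) = (1/2)(0.30429) + (5/11)(0.13717) + (2/5)(0.2337) + (2/7)(0.14194) + (10/11)(0.1829) = 0.5148.

0.515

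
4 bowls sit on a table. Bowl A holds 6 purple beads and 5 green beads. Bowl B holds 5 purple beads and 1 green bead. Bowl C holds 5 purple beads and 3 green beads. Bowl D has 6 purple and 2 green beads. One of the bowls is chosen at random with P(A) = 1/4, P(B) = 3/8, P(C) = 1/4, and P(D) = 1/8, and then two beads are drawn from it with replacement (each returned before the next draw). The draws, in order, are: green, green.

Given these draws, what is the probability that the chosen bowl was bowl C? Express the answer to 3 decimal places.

Compute the likelihood of the observed sequence for each case: P(data | bowl A) = (5/11)(5/11) = 0.20661; P(data | bowl B) = (1/6)(1/6) = 0.027778; P(data | bowl C) = (3/8)(3/8) = 0.14062; P(data | bowl D) = (2/8)(2/8) = 0.0625.
Weighting by the prior gives 1/4 · 0.20661 = 0.051653, 3/8 · 0.027778 = 0.010417, 1/4 · 0.14062 = 0.035156, 1/8 · 0.0625 = 0.0078125; these sum to 0.10504.
By Bayes' rule, P(bowl C | data) = (0.035156) / (0.10504) = 0.3347.

0.335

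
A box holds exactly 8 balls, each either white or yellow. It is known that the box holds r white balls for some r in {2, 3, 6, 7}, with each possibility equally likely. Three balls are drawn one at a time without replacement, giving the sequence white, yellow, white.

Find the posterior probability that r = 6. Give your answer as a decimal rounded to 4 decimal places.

0.4167

Under each hypothesis, the probability of the observed sequence is: P(data | r = 2) = (2/8)(6/7)(1/6) = 1/28; P(data | r = 3) = (3/8)(5/7)(2/6) = 5/56; P(data | r = 6) = (6/8)(2/7)(5/6) = 5/28; P(data | r = 7) = (7/8)(1/7)(6/6) = 1/8.
Multiplying each by its prior: 1/4 · 1/28 = 1/112, 1/4 · 5/56 = 5/224, 1/4 · 5/28 = 5/112, 1/4 · 1/8 = 1/32; these sum to 3/28.
Hence P(r = 6 | data) = (5/112) / (3/28) = 5/12.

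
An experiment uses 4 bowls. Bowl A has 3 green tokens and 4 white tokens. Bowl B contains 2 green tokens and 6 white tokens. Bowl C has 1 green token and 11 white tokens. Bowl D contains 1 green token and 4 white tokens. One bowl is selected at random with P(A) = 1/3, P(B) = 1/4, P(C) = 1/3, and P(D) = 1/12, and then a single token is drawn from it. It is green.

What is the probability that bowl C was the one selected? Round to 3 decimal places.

For each hypothesis, P(data | H) works out to: P(data | bowl A) = (3/7) = 0.42857; P(data | bowl B) = (2/8) = 0.25; P(data | bowl C) = (1/12) = 0.083333; P(data | bowl D) = (1/5) = 0.2.
Weighting by the prior gives 1/3 · 0.42857 = 0.14286, 1/4 · 0.25 = 0.0625, 1/3 · 0.083333 = 0.027778, 1/12 · 0.2 = 0.016667; with total 0.2498.
Hence P(bowl C | data) = (0.027778) / (0.2498) = 0.1112.

0.111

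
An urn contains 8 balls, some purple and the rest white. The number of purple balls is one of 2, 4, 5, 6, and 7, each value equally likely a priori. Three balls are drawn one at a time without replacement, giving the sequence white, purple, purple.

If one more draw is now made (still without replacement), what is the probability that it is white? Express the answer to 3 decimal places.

0.346

The likelihood of the observed sequence under each hypothesis: P(data | r = 2) = (6/8)(2/7)(1/6) = 1/28; P(data | r = 4) = (4/8)(4/7)(3/6) = 1/7; P(data | r = 5) = (3/8)(5/7)(4/6) = 5/28; P(data | r = 6) = (2/8)(6/7)(5/6) = 5/28; P(data | r = 7) = (1/8)(7/7)(6/6) = 1/8.
Multiplying each by its prior: 1/5 · 1/28 = 1/140, 1/5 · 1/7 = 1/35, 1/5 · 5/28 = 1/28, 1/5 · 5/28 = 1/28, 1/5 · 1/8 = 1/40; with total 37/280.
Dividing through by the total gives posterior P(r = 2 | data) = 2/37, P(r = 4 | data) = 8/37, P(r = 5 | data) = 10/37, P(r = 6 | data) = 10/37, P(r = 7 | data) = 7/37.
So P(white next | data) = Σ P(white next | H) P(H | data) = (1)(2/37) + (3/5)(8/37) + (2/5)(10/37) + (1/5)(10/37) + (0)(7/37) = 64/185.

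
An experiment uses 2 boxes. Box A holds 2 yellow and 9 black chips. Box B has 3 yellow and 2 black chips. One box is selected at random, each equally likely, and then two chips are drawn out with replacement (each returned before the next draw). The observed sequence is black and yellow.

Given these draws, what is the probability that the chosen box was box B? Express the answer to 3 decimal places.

0.617

For each hypothesis, P(data | H) works out to: P(data | box A) = (9/11)(2/11) = 0.14876; P(data | box B) = (2/5)(3/5) = 0.24.
The prior-weighted likelihoods are 1/2 · 0.14876 = 0.07438, 1/2 · 0.24 = 0.12; summing to 0.19438.
By Bayes' rule, P(box B | data) = (0.12) / (0.19438) = 0.61735.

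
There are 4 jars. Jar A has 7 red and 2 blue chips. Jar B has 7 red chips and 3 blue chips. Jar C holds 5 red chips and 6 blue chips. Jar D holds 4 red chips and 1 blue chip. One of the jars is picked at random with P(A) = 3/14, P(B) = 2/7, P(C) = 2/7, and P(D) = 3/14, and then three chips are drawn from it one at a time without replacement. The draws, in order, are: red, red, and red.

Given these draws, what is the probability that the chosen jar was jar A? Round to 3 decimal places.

The likelihood of the observed sequence under each hypothesis: P(data | jar A) = (7/9)(6/8)(5/7) = 0.41667; P(data | jar B) = (7/10)(6/9)(5/8) = 0.29167; P(data | jar C) = (5/11)(4/10)(3/9) = 0.060606; P(data | jar D) = (4/5)(3/4)(2/3) = 0.4.
Weighting by the prior gives 3/14 · 0.41667 = 0.089286, 2/7 · 0.29167 = 0.083333, 2/7 · 0.060606 = 0.017316, 3/14 · 0.4 = 0.085714; these sum to 0.27565.
Hence P(jar A | data) = (0.089286) / (0.27565) = 0.32391.

0.324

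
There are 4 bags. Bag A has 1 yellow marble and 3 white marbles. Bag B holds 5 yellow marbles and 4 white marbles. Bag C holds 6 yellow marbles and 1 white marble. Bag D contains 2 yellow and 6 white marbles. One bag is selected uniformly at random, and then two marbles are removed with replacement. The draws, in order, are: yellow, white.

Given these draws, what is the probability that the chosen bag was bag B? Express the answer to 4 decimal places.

0.3317

Under each hypothesis, the probability of the observed sequence is: P(data | bag A) = (1/4)(3/4) = 0.1875; P(data | bag B) = (5/9)(4/9) = 0.24691; P(data | bag C) = (6/7)(1/7) = 0.12245; P(data | bag D) = (2/8)(6/8) = 0.1875.
Multiplying each by its prior: 1/4 · 0.1875 = 0.046875, 1/4 · 0.24691 = 0.061728, 1/4 · 0.12245 = 0.030612, 1/4 · 0.1875 = 0.046875; with total 0.18609.
So P(bag B | data) = (0.061728) / (0.18609) = 0.33171.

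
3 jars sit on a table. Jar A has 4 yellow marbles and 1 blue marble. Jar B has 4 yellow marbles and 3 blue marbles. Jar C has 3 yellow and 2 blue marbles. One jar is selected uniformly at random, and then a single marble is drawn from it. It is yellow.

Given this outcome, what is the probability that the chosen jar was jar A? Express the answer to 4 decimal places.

For each hypothesis, P(data | H) works out to: P(data | jar A) = (4/5) = 4/5; P(data | jar B) = (4/7) = 4/7; P(data | jar C) = (3/5) = 3/5.
Weighting by the prior gives 1/3 · 4/5 = 4/15, 1/3 · 4/7 = 4/21, 1/3 · 3/5 = 1/5; summing to 23/35.
Therefore the posterior P(jar A | data) = (4/15) / (23/35) = 28/69.

0.4058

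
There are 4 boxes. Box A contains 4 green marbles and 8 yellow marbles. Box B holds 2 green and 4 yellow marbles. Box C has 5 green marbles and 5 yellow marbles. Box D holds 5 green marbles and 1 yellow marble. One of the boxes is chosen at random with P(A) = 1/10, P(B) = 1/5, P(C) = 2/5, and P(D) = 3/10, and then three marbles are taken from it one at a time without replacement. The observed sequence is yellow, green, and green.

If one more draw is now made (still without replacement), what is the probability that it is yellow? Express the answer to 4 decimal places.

0.4022

Under each hypothesis, the probability of the observed sequence is: P(data | box A) = (8/12)(4/11)(3/10) = 0.072727; P(data | box B) = (4/6)(2/5)(1/4) = 0.066667; P(data | box C) = (5/10)(5/9)(4/8) = 0.13889; P(data | box D) = (1/6)(5/5)(4/4) = 0.16667.
Weighting by the prior gives 1/10 · 0.072727 = 0.0072727, 1/5 · 0.066667 = 0.013333, 2/5 · 0.13889 = 0.055556, 3/10 · 0.16667 = 0.05; summing to 0.12616.
Normalising, the posterior is P(box A | data) = 0.057646, P(box B | data) = 0.10568, P(box C | data) = 0.44035, P(box D | data) = 0.39632.
The predictive probability is P(yellow next | data) = (7/9)(0.057646) + (1)(0.10568) + (4/7)(0.44035) + (0)(0.39632) = 0.40215.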